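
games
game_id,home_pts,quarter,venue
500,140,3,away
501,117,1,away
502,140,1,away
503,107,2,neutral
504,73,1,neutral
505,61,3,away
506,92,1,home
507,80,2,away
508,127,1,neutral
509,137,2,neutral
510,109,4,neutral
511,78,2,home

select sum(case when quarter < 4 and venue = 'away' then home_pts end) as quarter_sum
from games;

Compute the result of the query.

game_id=500: ✓ → 140
game_id=501: ✓ → 117
game_id=502: ✓ → 140
game_id=503: ✗
game_id=504: ✗
game_id=505: ✓ → 61
game_id=506: ✗
game_id=507: ✓ → 80
game_id=508: ✗
game_id=509: ✗
game_id=510: ✗
game_id=511: ✗
quarter_sum = 140 + 117 + 140 + 61 + 80 = 538

538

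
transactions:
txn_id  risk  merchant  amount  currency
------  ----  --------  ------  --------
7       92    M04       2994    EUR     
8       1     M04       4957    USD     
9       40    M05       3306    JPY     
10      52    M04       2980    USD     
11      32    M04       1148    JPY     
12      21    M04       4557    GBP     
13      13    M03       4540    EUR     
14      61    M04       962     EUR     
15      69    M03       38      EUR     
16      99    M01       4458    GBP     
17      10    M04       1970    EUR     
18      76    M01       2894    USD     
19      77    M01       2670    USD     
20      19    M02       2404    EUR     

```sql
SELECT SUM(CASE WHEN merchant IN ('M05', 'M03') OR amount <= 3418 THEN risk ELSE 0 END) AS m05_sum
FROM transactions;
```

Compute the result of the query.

txn_id=7: ✓ → 92
txn_id=8: ✗
txn_id=9: ✓ → 40
txn_id=10: ✓ → 52
txn_id=11: ✓ → 32
txn_id=12: ✗
txn_id=13: ✓ → 13
txn_id=14: ✓ → 61
txn_id=15: ✓ → 69
txn_id=16: ✗
txn_id=17: ✓ → 10
txn_id=18: ✓ → 76
txn_id=19: ✓ → 77
txn_id=20: ✓ → 19
m05_sum = 92 + 40 + 52 + 32 + 13 + 61 + 69 + 10 + 76 + 77 + 19 = 541

541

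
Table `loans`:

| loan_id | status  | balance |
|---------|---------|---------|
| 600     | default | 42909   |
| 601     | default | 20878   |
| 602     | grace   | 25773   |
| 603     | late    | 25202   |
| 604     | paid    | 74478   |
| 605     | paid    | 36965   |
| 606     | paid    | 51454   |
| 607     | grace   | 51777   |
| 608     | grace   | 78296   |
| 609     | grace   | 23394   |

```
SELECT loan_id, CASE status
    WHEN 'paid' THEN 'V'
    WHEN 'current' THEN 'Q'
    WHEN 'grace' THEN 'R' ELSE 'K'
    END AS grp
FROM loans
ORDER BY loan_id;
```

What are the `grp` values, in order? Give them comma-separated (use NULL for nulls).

loan_id=600: ELSE → K
loan_id=601: ELSE → K
loan_id=602: status='grace' → R
loan_id=603: ELSE → K
loan_id=604: status='paid' → V
loan_id=605: status='paid' → V
loan_id=606: status='paid' → V
loan_id=607: status='grace' → R
loan_id=608: status='grace' → R
loan_id=609: status='grace' → R

K, K, R, K, V, V, V, R, R, R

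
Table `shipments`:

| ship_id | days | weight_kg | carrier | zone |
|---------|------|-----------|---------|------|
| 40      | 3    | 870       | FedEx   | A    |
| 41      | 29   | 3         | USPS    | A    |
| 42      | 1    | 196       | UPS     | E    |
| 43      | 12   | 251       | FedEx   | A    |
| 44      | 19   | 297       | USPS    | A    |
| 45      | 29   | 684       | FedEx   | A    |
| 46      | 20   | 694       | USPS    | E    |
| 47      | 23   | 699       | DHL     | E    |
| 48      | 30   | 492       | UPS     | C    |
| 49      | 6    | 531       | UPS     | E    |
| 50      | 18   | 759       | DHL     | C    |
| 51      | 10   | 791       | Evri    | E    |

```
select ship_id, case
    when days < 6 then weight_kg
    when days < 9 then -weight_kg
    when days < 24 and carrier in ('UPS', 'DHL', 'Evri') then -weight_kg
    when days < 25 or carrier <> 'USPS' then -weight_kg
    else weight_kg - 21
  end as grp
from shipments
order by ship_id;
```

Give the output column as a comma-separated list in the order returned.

870, -18, 196, -251, -297, -684, -694, -699, -492, -531, -759, -791

ship_id=40: days < 6 → 870
ship_id=41: ELSE → -18
ship_id=42: days < 6 → 196
ship_id=43: days < 25 or carrier <> 'USPS' → -251
ship_id=44: days < 25 or carrier <> 'USPS' → -297
ship_id=45: days < 25 or carrier <> 'USPS' → -684
ship_id=46: days < 25 or carrier <> 'USPS' → -694
ship_id=47: days < 24 and carrier in ('UPS', 'DHL', 'Evri') → -699
ship_id=48: days < 25 or carrier <> 'USPS' → -492
ship_id=49: days < 9 → -531
ship_id=50: days < 24 and carrier in ('UPS', 'DHL', 'Evri') → -759
ship_id=51: days < 24 and carrier in ('UPS', 'DHL', 'Evri') → -791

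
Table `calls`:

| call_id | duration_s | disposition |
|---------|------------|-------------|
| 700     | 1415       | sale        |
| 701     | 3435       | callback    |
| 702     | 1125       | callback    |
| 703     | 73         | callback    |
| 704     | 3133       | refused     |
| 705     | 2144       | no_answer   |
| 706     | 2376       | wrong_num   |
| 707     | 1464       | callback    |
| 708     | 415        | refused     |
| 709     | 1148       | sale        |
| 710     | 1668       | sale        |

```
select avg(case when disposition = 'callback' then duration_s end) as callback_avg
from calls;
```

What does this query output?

call_id=700: ✗
call_id=701: ✓ → 3435
call_id=702: ✓ → 1125
call_id=703: ✓ → 73
call_id=704: ✗
call_id=705: ✗
call_id=706: ✗
call_id=707: ✓ → 1464
call_id=708: ✗
call_id=709: ✗
call_id=710: ✗
callback_avg = (3435 + 1125 + 73 + 1464) / 4 = 1524.25

1524.25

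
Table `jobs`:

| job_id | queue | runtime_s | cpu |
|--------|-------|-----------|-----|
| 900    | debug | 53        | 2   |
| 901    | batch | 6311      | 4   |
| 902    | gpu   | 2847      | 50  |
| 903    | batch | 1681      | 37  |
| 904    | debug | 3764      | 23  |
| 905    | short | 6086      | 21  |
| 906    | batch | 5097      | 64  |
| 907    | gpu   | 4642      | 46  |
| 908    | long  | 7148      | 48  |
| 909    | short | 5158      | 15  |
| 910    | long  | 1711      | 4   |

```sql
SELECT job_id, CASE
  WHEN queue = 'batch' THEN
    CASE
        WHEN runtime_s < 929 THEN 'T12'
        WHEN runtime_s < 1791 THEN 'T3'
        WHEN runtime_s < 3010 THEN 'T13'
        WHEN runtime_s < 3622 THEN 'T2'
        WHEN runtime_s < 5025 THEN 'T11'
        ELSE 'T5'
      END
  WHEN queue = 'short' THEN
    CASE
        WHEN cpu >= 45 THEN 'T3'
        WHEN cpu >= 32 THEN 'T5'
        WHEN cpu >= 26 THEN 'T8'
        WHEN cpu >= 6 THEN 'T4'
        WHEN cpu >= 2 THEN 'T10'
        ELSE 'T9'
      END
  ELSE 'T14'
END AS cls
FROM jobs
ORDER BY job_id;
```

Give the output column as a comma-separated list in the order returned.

T14, T5, T14, T3, T14, T4, T5, T14, T14, T4, T14

job_id=900: queue='debug' → outer ELSE → T14
job_id=901: queue='batch' → inner[ELSE] → T5
job_id=902: queue='gpu' → outer ELSE → T14
job_id=903: queue='batch' → inner[runtime_s < 1791] → T3
job_id=904: queue='debug' → outer ELSE → T14
job_id=905: queue='short' → inner[cpu >= 6] → T4
job_id=906: queue='batch' → inner[ELSE] → T5
job_id=907: queue='gpu' → outer ELSE → T14
job_id=908: queue='long' → outer ELSE → T14
job_id=909: queue='short' → inner[cpu >= 6] → T4
job_id=910: queue='long' → outer ELSE → T14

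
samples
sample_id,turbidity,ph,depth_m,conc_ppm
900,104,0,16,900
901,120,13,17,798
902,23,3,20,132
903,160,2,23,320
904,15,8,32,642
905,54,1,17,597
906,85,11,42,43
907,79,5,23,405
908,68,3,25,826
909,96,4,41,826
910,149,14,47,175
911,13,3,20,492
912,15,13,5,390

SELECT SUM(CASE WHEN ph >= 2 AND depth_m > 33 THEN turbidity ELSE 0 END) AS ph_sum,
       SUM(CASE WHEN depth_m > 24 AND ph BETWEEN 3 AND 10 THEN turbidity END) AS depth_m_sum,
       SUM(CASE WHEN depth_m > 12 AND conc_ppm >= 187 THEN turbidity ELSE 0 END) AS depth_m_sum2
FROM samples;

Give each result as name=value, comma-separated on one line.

[ph_sum: ph >= 2 AND depth_m > 33]
sample_id=900: ✗
sample_id=901: ✗
sample_id=902: ✗
sample_id=903: ✗
sample_id=904: ✗
sample_id=905: ✗
sample_id=906: ✓ → 85
sample_id=907: ✗
sample_id=908: ✗
sample_id=909: ✓ → 96
sample_id=910: ✓ → 149
sample_id=911: ✗
sample_id=912: ✗
ph_sum = 85 + 96 + 149 = 330
—
[depth_m_sum: depth_m > 24 AND ph BETWEEN 3 AND 10]
sample_id=900: ✗
sample_id=901: ✗
sample_id=902: ✗
sample_id=903: ✗
sample_id=904: ✓ → 15
sample_id=905: ✗
sample_id=906: ✗
sample_id=907: ✗
sample_id=908: ✓ → 68
sample_id=909: ✓ → 96
sample_id=910: ✗
sample_id=911: ✗
sample_id=912: ✗
depth_m_sum = 15 + 68 + 96 = 179
—
[depth_m_sum2: depth_m > 12 AND conc_ppm >= 187]
sample_id=900: ✓ → 104
sample_id=901: ✓ → 120
sample_id=902: ✗
sample_id=903: ✓ → 160
sample_id=904: ✓ → 15
sample_id=905: ✓ → 54
sample_id=906: ✗
sample_id=907: ✓ → 79
sample_id=908: ✓ → 68
sample_id=909: ✓ → 96
sample_id=910: ✗
sample_id=911: ✓ → 13
sample_id=912: ✗
depth_m_sum2 = 104 + 120 + 160 + 15 + 54 + 79 + 68 + 96 + 13 = 709

ph_sum=330, depth_m_sum=179, depth_m_sum2=709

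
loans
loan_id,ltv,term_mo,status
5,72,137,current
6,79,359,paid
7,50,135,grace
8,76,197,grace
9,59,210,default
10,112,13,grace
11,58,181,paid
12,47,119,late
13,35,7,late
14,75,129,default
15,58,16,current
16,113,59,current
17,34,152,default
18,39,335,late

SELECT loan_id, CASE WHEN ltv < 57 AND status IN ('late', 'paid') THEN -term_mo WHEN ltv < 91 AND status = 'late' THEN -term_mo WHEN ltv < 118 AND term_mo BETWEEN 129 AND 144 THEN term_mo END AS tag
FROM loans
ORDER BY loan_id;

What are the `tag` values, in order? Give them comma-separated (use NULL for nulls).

loan_id=5: ltv < 118 AND term_mo BETWEEN 129 AND 144 → 137
loan_id=6: (no match → NULL) → NULL
loan_id=7: ltv < 118 AND term_mo BETWEEN 129 AND 144 → 135
loan_id=8: (no match → NULL) → NULL
loan_id=9: (no match → NULL) → NULL
loan_id=10: (no match → NULL) → NULL
loan_id=11: (no match → NULL) → NULL
loan_id=12: ltv < 57 AND status IN ('late', 'paid') → -119
loan_id=13: ltv < 57 AND status IN ('late', 'paid') → -7
loan_id=14: ltv < 118 AND term_mo BETWEEN 129 AND 144 → 129
loan_id=15: (no match → NULL) → NULL
loan_id=16: (no match → NULL) → NULL
loan_id=17: (no match → NULL) → NULL
loan_id=18: ltv < 57 AND status IN ('late', 'paid') → -335

137, NULL, 135, NULL, NULL, NULL, NULL, -119, -7, 129, NULL, NULL, NULL, -335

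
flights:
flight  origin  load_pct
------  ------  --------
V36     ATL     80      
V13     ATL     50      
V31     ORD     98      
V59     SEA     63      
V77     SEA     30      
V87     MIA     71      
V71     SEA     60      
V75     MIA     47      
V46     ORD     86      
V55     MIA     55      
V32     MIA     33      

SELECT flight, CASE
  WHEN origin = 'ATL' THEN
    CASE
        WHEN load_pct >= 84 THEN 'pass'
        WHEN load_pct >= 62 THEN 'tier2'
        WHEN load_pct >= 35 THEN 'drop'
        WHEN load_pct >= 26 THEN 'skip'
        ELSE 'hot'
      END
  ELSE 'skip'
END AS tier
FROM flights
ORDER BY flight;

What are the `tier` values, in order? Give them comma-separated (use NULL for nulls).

flight=V13: origin='ATL' → inner[load_pct >= 35] → drop
flight=V31: origin='ORD' → outer ELSE → skip
flight=V32: origin='MIA' → outer ELSE → skip
flight=V36: origin='ATL' → inner[load_pct >= 62] → tier2
flight=V46: origin='ORD' → outer ELSE → skip
flight=V55: origin='MIA' → outer ELSE → skip
flight=V59: origin='SEA' → outer ELSE → skip
flight=V71: origin='SEA' → outer ELSE → skip
flight=V75: origin='MIA' → outer ELSE → skip
flight=V77: origin='SEA' → outer ELSE → skip
flight=V87: origin='MIA' → outer ELSE → skip

drop, skip, skip, tier2, skip, skip, skip, skip, skip, skip, skip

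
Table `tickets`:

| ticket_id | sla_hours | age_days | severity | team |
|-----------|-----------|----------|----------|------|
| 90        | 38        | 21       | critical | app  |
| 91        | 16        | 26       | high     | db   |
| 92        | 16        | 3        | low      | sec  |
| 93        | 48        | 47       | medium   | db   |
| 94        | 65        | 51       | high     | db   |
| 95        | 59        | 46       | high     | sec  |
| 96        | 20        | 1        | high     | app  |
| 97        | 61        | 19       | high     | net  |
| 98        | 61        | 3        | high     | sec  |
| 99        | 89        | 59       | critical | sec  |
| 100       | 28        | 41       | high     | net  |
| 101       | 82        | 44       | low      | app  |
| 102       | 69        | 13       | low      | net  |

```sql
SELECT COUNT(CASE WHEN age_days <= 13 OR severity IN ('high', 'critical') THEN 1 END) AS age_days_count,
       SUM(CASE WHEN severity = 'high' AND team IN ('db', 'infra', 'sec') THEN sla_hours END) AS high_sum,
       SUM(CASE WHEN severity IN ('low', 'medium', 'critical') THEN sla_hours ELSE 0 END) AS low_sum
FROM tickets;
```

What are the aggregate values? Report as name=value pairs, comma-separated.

[age_days_count: age_days <= 13 OR severity IN ('high', 'critical')]
ticket_id=90: ✓ → 1
ticket_id=91: ✓ → 1
ticket_id=92: ✓ → 1
ticket_id=93: ✗
ticket_id=94: ✓ → 1
ticket_id=95: ✓ → 1
ticket_id=96: ✓ → 1
ticket_id=97: ✓ → 1
ticket_id=98: ✓ → 1
ticket_id=99: ✓ → 1
ticket_id=100: ✓ → 1
ticket_id=101: ✗
ticket_id=102: ✓ → 1
age_days_count = COUNT(1, 1, 1, 1, 1, 1, 1, 1, 1, 1, 1) = 11
—
[high_sum: severity = 'high' AND team IN ('db', 'infra', 'sec')]
ticket_id=90: ✗
ticket_id=91: ✓ → 16
ticket_id=92: ✗
ticket_id=93: ✗
ticket_id=94: ✓ → 65
ticket_id=95: ✓ → 59
ticket_id=96: ✗
ticket_id=97: ✗
ticket_id=98: ✓ → 61
ticket_id=99: ✗
ticket_id=100: ✗
ticket_id=101: ✗
ticket_id=102: ✗
high_sum = 16 + 65 + 59 + 61 = 201
—
[low_sum: severity IN ('low', 'medium', 'critical')]
ticket_id=90: ✓ → 38
ticket_id=91: ✗
ticket_id=92: ✓ → 16
ticket_id=93: ✓ → 48
ticket_id=94: ✗
ticket_id=95: ✗
ticket_id=96: ✗
ticket_id=97: ✗
ticket_id=98: ✗
ticket_id=99: ✓ → 89
ticket_id=100: ✗
ticket_id=101: ✓ → 82
ticket_id=102: ✓ → 69
low_sum = 38 + 16 + 48 + 89 + 82 + 69 = 342

age_days_count=11, high_sum=201, low_sum=342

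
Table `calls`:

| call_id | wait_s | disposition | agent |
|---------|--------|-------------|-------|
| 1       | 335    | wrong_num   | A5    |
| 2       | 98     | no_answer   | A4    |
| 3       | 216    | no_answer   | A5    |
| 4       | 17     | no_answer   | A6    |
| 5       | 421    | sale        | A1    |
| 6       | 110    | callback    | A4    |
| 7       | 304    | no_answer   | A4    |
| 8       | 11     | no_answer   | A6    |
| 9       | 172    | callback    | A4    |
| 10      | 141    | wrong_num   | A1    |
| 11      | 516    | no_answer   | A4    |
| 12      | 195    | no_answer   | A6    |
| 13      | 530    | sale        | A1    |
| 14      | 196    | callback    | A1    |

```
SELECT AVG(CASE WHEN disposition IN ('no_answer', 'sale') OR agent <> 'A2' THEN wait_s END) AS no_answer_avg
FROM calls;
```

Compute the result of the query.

233

call_id=1: ✓ → 335
call_id=2: ✓ → 98
call_id=3: ✓ → 216
call_id=4: ✓ → 17
call_id=5: ✓ → 421
call_id=6: ✓ → 110
call_id=7: ✓ → 304
call_id=8: ✓ → 11
call_id=9: ✓ → 172
call_id=10: ✓ → 141
call_id=11: ✓ → 516
call_id=12: ✓ → 195
call_id=13: ✓ → 530
call_id=14: ✓ → 196
no_answer_avg = (335 + 98 + 216 + 17 + 421 + 110 + 304 + 11 + 172 + 141 + 516 + 195 + 530 + 196) / 14 = 233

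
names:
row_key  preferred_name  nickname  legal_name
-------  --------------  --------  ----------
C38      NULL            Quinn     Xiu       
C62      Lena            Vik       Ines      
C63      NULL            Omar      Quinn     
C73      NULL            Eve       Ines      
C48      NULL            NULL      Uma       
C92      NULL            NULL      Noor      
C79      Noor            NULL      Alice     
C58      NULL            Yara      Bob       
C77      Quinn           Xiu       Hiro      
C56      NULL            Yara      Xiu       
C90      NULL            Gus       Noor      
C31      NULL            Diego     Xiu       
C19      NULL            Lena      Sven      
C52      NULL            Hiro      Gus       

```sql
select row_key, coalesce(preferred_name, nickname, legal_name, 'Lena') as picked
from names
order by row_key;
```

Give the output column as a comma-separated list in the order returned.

row_key=C19: preferred_name=NULL, nickname=Lena → Lena
row_key=C31: preferred_name=NULL, nickname=Diego → Diego
row_key=C38: preferred_name=NULL, nickname=Quinn → Quinn
row_key=C48: preferred_name=NULL, nickname=NULL, legal_name=Uma → Uma
row_key=C52: preferred_name=NULL, nickname=Hiro → Hiro
row_key=C56: preferred_name=NULL, nickname=Yara → Yara
row_key=C58: preferred_name=NULL, nickname=Yara → Yara
row_key=C62: preferred_name=Lena → Lena
row_key=C63: preferred_name=NULL, nickname=Omar → Omar
row_key=C73: preferred_name=NULL, nickname=Eve → Eve
row_key=C77: preferred_name=Quinn → Quinn
row_key=C79: preferred_name=Noor → Noor
row_key=C90: preferred_name=NULL, nickname=Gus → Gus
row_key=C92: preferred_name=NULL, nickname=NULL, legal_name=Noor → Noor

Lena, Diego, Quinn, Uma, Hiro, Yara, Yara, Lena, Omar, Eve, Quinn, Noor, Gus, Noor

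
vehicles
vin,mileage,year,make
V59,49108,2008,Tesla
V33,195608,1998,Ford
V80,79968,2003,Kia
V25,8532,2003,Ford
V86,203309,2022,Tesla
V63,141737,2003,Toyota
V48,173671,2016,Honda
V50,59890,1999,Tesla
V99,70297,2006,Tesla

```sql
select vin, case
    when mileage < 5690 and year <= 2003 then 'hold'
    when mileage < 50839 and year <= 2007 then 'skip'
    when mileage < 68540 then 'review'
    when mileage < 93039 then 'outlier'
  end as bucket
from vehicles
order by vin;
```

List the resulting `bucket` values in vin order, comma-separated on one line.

vin=V25: mileage < 50839 and year <= 2007 → skip
vin=V33: (no match → NULL) → NULL
vin=V48: (no match → NULL) → NULL
vin=V50: mileage < 68540 → review
vin=V59: mileage < 68540 → review
vin=V63: (no match → NULL) → NULL
vin=V80: mileage < 93039 → outlier
vin=V86: (no match → NULL) → NULL
vin=V99: mileage < 93039 → outlier

skip, NULL, NULL, review, review, NULL, outlier, NULL, outlier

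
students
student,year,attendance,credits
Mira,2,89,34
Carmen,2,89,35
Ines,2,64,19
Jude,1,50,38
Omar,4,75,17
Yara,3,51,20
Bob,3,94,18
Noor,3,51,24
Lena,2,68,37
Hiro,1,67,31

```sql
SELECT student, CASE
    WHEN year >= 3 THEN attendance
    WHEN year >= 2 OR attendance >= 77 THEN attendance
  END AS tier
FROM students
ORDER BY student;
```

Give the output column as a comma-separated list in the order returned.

94, 89, NULL, 64, NULL, 68, 89, 51, 75, 51

student=Bob: year >= 3 → 94
student=Carmen: year >= 2 OR attendance >= 77 → 89
student=Hiro: (no match → NULL) → NULL
student=Ines: year >= 2 OR attendance >= 77 → 64
student=Jude: (no match → NULL) → NULL
student=Lena: year >= 2 OR attendance >= 77 → 68
student=Mira: year >= 2 OR attendance >= 77 → 89
student=Noor: year >= 3 → 51
student=Omar: year >= 3 → 75
student=Yara: year >= 3 → 51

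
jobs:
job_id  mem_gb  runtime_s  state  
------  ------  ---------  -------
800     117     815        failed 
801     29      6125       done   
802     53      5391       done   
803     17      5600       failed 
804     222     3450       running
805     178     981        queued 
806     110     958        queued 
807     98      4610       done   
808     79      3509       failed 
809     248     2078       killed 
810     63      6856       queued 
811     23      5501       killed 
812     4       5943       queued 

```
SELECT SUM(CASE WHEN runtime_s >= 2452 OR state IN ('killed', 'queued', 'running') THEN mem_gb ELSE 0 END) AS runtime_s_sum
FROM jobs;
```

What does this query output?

1124

job_id=800: ✗
job_id=801: ✓ → 29
job_id=802: ✓ → 53
job_id=803: ✓ → 17
job_id=804: ✓ → 222
job_id=805: ✓ → 178
job_id=806: ✓ → 110
job_id=807: ✓ → 98
job_id=808: ✓ → 79
job_id=809: ✓ → 248
job_id=810: ✓ → 63
job_id=811: ✓ → 23
job_id=812: ✓ → 4
runtime_s_sum = 29 + 53 + 17 + 222 + 178 + 110 + 98 + 79 + 248 + 63 + 23 + 4 = 1124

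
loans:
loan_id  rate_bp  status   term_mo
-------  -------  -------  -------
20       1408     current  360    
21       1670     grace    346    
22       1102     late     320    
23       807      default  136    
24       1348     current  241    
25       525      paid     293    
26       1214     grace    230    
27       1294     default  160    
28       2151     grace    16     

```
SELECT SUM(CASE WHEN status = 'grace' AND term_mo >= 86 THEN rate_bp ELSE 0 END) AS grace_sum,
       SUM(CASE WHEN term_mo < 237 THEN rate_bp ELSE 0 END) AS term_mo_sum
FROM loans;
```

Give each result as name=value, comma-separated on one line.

grace_sum=2884, term_mo_sum=5466

[grace_sum: status = 'grace' AND term_mo >= 86]
loan_id=20: ✗
loan_id=21: ✓ → 1670
loan_id=22: ✗
loan_id=23: ✗
loan_id=24: ✗
loan_id=25: ✗
loan_id=26: ✓ → 1214
loan_id=27: ✗
loan_id=28: ✗
grace_sum = 1670 + 1214 = 2884
—
[term_mo_sum: term_mo < 237]
loan_id=20: ✗
loan_id=21: ✗
loan_id=22: ✗
loan_id=23: ✓ → 807
loan_id=24: ✗
loan_id=25: ✗
loan_id=26: ✓ → 1214
loan_id=27: ✓ → 1294
loan_id=28: ✓ → 2151
term_mo_sum = 807 + 1214 + 1294 + 2151 = 5466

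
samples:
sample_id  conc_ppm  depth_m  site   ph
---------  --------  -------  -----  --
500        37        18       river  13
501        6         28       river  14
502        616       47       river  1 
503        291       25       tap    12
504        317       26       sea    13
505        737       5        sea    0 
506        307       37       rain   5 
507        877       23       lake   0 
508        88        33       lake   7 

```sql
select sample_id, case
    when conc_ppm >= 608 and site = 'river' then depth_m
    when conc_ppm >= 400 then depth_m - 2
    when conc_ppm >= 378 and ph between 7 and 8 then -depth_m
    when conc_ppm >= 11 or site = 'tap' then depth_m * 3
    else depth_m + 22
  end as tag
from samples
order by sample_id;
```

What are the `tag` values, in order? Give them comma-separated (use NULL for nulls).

54, 50, 47, 75, 78, 3, 111, 21, 99

sample_id=500: conc_ppm >= 11 or site = 'tap' → 54
sample_id=501: ELSE → 50
sample_id=502: conc_ppm >= 608 and site = 'river' → 47
sample_id=503: conc_ppm >= 11 or site = 'tap' → 75
sample_id=504: conc_ppm >= 11 or site = 'tap' → 78
sample_id=505: conc_ppm >= 400 → 3
sample_id=506: conc_ppm >= 11 or site = 'tap' → 111
sample_id=507: conc_ppm >= 400 → 21
sample_id=508: conc_ppm >= 11 or site = 'tap' → 99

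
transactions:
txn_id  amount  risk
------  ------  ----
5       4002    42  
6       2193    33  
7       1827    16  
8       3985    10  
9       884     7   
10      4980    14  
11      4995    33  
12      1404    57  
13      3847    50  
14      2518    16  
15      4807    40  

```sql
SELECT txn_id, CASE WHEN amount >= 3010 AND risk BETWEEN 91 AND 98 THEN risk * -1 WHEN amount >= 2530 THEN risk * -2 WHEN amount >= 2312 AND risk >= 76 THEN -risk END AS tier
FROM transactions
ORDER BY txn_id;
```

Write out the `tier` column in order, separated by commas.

-84, NULL, NULL, -20, NULL, -28, -66, NULL, -100, NULL, -80

txn_id=5: amount >= 2530 → -84
txn_id=6: (no match → NULL) → NULL
txn_id=7: (no match → NULL) → NULL
txn_id=8: amount >= 2530 → -20
txn_id=9: (no match → NULL) → NULL
txn_id=10: amount >= 2530 → -28
txn_id=11: amount >= 2530 → -66
txn_id=12: (no match → NULL) → NULL
txn_id=13: amount >= 2530 → -100
txn_id=14: (no match → NULL) → NULL
txn_id=15: amount >= 2530 → -80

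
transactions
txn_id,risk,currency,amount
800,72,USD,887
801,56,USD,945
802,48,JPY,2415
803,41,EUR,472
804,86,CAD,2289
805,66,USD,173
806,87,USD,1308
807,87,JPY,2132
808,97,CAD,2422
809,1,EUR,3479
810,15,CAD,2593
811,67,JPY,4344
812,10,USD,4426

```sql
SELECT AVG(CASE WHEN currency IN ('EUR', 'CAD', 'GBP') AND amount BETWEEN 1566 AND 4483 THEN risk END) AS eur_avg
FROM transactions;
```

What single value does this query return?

txn_id=800: ✗
txn_id=801: ✗
txn_id=802: ✗
txn_id=803: ✗
txn_id=804: ✓ → 86
txn_id=805: ✗
txn_id=806: ✗
txn_id=807: ✗
txn_id=808: ✓ → 97
txn_id=809: ✓ → 1
txn_id=810: ✓ → 15
txn_id=811: ✗
txn_id=812: ✗
eur_avg = (86 + 97 + 1 + 15) / 4 = 49.75

49.75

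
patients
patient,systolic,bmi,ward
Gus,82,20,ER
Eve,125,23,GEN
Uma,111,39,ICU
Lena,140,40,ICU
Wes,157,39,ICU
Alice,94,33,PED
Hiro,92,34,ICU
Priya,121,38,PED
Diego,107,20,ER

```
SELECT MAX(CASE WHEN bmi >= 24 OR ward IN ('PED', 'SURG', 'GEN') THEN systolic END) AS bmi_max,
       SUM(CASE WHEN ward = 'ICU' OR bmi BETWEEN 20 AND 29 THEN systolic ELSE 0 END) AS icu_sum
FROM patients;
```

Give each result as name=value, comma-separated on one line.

bmi_max=157, icu_sum=814

[bmi_max: bmi >= 24 OR ward IN ('PED', 'SURG', 'GEN')]
patient=Gus: ✗
patient=Eve: ✓ → 125
patient=Uma: ✓ → 111
patient=Lena: ✓ → 140
patient=Wes: ✓ → 157
patient=Alice: ✓ → 94
patient=Hiro: ✓ → 92
patient=Priya: ✓ → 121
patient=Diego: ✗
bmi_max = MAX(125, 111, 140, 157, 94, 92, 121) = 157
—
[icu_sum: ward = 'ICU' OR bmi BETWEEN 20 AND 29]
patient=Gus: ✓ → 82
patient=Eve: ✓ → 125
patient=Uma: ✓ → 111
patient=Lena: ✓ → 140
patient=Wes: ✓ → 157
patient=Alice: ✗
patient=Hiro: ✓ → 92
patient=Priya: ✗
patient=Diego: ✓ → 107
icu_sum = 82 + 125 + 111 + 140 + 157 + 92 + 107 = 814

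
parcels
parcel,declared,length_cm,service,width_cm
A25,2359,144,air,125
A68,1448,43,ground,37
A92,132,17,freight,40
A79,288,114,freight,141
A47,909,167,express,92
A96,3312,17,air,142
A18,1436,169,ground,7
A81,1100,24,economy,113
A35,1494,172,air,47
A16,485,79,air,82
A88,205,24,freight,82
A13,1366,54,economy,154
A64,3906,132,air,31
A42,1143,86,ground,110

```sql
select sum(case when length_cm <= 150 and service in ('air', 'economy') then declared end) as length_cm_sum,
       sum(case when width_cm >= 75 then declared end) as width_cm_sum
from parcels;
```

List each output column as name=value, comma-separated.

[length_cm_sum: length_cm <= 150 and service in ('air', 'economy')]
parcel=A25: ✓ → 2359
parcel=A68: ✗
parcel=A92: ✗
parcel=A79: ✗
parcel=A47: ✗
parcel=A96: ✓ → 3312
parcel=A18: ✗
parcel=A81: ✓ → 1100
parcel=A35: ✗
parcel=A16: ✓ → 485
parcel=A88: ✗
parcel=A13: ✓ → 1366
parcel=A64: ✓ → 3906
parcel=A42: ✗
length_cm_sum = 2359 + 3312 + 1100 + 485 + 1366 + 3906 = 12528
—
[width_cm_sum: width_cm >= 75]
parcel=A25: ✓ → 2359
parcel=A68: ✗
parcel=A92: ✗
parcel=A79: ✓ → 288
parcel=A47: ✓ → 909
parcel=A96: ✓ → 3312
parcel=A18: ✗
parcel=A81: ✓ → 1100
parcel=A35: ✗
parcel=A16: ✓ → 485
parcel=A88: ✓ → 205
parcel=A13: ✓ → 1366
parcel=A64: ✗
parcel=A42: ✓ → 1143
width_cm_sum = 2359 + 288 + 909 + 3312 + 1100 + 485 + 205 + 1366 + 1143 = 11167

length_cm_sum=12528, width_cm_sum=11167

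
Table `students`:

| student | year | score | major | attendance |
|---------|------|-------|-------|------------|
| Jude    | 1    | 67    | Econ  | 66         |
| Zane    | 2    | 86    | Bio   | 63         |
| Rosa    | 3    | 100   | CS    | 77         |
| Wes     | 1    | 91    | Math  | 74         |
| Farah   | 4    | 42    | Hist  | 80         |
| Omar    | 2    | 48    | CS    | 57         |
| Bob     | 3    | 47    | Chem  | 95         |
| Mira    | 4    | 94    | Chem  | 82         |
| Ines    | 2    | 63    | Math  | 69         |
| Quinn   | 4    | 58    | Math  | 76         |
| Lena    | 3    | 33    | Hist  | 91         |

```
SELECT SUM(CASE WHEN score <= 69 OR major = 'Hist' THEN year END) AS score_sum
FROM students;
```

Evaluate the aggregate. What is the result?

19

student=Jude: ✓ → 1
student=Zane: ✗
student=Rosa: ✗
student=Wes: ✗
student=Farah: ✓ → 4
student=Omar: ✓ → 2
student=Bob: ✓ → 3
student=Mira: ✗
student=Ines: ✓ → 2
student=Quinn: ✓ → 4
student=Lena: ✓ → 3
score_sum = 1 + 4 + 2 + 3 + 2 + 4 + 3 = 19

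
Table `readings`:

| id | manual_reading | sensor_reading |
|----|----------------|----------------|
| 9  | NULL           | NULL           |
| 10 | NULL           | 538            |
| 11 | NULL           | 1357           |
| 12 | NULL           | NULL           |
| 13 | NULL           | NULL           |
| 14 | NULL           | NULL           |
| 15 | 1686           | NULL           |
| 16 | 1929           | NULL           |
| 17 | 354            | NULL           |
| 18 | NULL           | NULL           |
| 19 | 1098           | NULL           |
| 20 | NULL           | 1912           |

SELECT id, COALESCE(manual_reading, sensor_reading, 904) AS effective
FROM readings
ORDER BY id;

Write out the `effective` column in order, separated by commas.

904, 538, 1357, 904, 904, 904, 1686, 1929, 354, 904, 1098, 1912

id=9: manual_reading=NULL, sensor_reading=NULL, → literal 904 → 904
id=10: manual_reading=NULL, sensor_reading=538 → 538
id=11: manual_reading=NULL, sensor_reading=1357 → 1357
id=12: manual_reading=NULL, sensor_reading=NULL, → literal 904 → 904
id=13: manual_reading=NULL, sensor_reading=NULL, → literal 904 → 904
id=14: manual_reading=NULL, sensor_reading=NULL, → literal 904 → 904
id=15: manual_reading=1686 → 1686
id=16: manual_reading=1929 → 1929
id=17: manual_reading=354 → 354
id=18: manual_reading=NULL, sensor_reading=NULL, → literal 904 → 904
id=19: manual_reading=1098 → 1098
id=20: manual_reading=NULL, sensor_reading=1912 → 1912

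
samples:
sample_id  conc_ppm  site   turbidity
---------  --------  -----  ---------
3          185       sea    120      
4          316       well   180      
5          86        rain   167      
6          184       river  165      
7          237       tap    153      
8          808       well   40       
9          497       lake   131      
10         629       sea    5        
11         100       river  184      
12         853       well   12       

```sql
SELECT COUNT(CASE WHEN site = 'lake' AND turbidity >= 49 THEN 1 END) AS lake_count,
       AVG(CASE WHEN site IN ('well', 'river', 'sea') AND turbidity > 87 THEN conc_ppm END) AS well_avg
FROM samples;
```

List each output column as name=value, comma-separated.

[lake_count: site = 'lake' AND turbidity >= 49]
sample_id=3: ✗
sample_id=4: ✗
sample_id=5: ✗
sample_id=6: ✗
sample_id=7: ✗
sample_id=8: ✗
sample_id=9: ✓ → 1
sample_id=10: ✗
sample_id=11: ✗
sample_id=12: ✗
lake_count = COUNT(1) = 1
—
[well_avg: site IN ('well', 'river', 'sea') AND turbidity > 87]
sample_id=3: ✓ → 185
sample_id=4: ✓ → 316
sample_id=5: ✗
sample_id=6: ✓ → 184
sample_id=7: ✗
sample_id=8: ✗
sample_id=9: ✗
sample_id=10: ✗
sample_id=11: ✓ → 100
sample_id=12: ✗
well_avg = (185 + 316 + 184 + 100) / 4 = 196.25

lake_count=1, well_avg=196.25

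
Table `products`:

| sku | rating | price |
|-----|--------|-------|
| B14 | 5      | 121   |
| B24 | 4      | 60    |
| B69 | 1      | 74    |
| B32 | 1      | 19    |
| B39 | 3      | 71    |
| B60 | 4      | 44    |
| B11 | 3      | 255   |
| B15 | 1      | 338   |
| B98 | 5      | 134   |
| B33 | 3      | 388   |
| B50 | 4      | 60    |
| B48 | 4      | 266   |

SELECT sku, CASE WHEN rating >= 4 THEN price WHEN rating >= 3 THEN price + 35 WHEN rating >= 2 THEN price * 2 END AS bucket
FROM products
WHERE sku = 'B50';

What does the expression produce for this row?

sku = B50: rating=4, price=60.
rating >= 4 → true → 60

60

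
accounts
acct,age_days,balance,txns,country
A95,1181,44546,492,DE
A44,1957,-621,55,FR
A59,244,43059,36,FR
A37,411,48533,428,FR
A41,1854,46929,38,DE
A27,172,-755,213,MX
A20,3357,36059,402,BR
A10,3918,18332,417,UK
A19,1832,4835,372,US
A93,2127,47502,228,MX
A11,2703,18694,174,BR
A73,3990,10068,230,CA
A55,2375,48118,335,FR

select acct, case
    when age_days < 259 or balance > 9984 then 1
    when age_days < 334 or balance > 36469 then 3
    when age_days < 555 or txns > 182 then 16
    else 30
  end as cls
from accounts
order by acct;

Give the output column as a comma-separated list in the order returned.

acct=A10: age_days < 259 or balance > 9984 → 1
acct=A11: age_days < 259 or balance > 9984 → 1
acct=A19: age_days < 555 or txns > 182 → 16
acct=A20: age_days < 259 or balance > 9984 → 1
acct=A27: age_days < 259 or balance > 9984 → 1
acct=A37: age_days < 259 or balance > 9984 → 1
acct=A41: age_days < 259 or balance > 9984 → 1
acct=A44: ELSE → 30
acct=A55: age_days < 259 or balance > 9984 → 1
acct=A59: age_days < 259 or balance > 9984 → 1
acct=A73: age_days < 259 or balance > 9984 → 1
acct=A93: age_days < 259 or balance > 9984 → 1
acct=A95: age_days < 259 or balance > 9984 → 1

1, 1, 16, 1, 1, 1, 1, 30, 1, 1, 1, 1, 1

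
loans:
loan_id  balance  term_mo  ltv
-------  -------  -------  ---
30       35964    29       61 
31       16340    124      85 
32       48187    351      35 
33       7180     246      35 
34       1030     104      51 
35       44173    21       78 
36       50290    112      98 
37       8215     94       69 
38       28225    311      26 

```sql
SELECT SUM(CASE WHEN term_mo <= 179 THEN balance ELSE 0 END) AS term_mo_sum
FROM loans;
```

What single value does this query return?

loan_id=30: ✓ → 35964
loan_id=31: ✓ → 16340
loan_id=32: ✗
loan_id=33: ✗
loan_id=34: ✓ → 1030
loan_id=35: ✓ → 44173
loan_id=36: ✓ → 50290
loan_id=37: ✓ → 8215
loan_id=38: ✗
term_mo_sum = 35964 + 16340 + 1030 + 44173 + 50290 + 8215 = 156012

156012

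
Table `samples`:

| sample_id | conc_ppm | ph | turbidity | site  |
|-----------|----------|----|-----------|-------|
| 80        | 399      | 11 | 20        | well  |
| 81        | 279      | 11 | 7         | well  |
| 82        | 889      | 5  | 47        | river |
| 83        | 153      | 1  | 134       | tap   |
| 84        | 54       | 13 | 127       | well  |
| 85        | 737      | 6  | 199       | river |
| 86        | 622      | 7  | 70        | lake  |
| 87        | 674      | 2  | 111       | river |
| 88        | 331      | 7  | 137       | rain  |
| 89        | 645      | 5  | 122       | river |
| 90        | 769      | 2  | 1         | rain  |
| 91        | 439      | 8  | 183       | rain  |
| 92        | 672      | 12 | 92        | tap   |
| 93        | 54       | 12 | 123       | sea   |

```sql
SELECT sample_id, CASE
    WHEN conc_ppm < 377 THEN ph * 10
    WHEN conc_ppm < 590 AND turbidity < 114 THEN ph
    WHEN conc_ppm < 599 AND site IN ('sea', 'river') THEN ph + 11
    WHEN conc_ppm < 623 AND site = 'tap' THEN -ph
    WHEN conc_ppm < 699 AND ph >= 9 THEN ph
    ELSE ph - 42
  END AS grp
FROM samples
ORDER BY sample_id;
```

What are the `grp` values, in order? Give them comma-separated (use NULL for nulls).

11, 110, -37, 10, 130, -36, -35, -40, 70, -37, -40, -34, 12, 120

sample_id=80: conc_ppm < 590 AND turbidity < 114 → 11
sample_id=81: conc_ppm < 377 → 110
sample_id=82: ELSE → -37
sample_id=83: conc_ppm < 377 → 10
sample_id=84: conc_ppm < 377 → 130
sample_id=85: ELSE → -36
sample_id=86: ELSE → -35
sample_id=87: ELSE → -40
sample_id=88: conc_ppm < 377 → 70
sample_id=89: ELSE → -37
sample_id=90: ELSE → -40
sample_id=91: ELSE → -34
sample_id=92: conc_ppm < 699 AND ph >= 9 → 12
sample_id=93: conc_ppm < 377 → 120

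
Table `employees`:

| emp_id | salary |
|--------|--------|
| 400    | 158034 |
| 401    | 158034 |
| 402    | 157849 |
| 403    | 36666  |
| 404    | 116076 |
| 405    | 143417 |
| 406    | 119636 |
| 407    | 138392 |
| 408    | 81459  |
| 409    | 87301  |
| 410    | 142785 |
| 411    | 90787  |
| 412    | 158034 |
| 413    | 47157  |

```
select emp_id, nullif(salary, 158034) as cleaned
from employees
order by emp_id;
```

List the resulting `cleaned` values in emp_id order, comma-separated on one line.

emp_id=400: salary=158034 vs 158034: equal → NULL
emp_id=401: salary=158034 vs 158034: equal → NULL
emp_id=402: salary=157849 vs 158034: differ → 157849
emp_id=403: salary=36666 vs 158034: differ → 36666
emp_id=404: salary=116076 vs 158034: differ → 116076
emp_id=405: salary=143417 vs 158034: differ → 143417
emp_id=406: salary=119636 vs 158034: differ → 119636
emp_id=407: salary=138392 vs 158034: differ → 138392
emp_id=408: salary=81459 vs 158034: differ → 81459
emp_id=409: salary=87301 vs 158034: differ → 87301
emp_id=410: salary=142785 vs 158034: differ → 142785
emp_id=411: salary=90787 vs 158034: differ → 90787
emp_id=412: salary=158034 vs 158034: equal → NULL
emp_id=413: salary=47157 vs 158034: differ → 47157

NULL, NULL, 157849, 36666, 116076, 143417, 119636, 138392, 81459, 87301, 142785, 90787, NULL, 47157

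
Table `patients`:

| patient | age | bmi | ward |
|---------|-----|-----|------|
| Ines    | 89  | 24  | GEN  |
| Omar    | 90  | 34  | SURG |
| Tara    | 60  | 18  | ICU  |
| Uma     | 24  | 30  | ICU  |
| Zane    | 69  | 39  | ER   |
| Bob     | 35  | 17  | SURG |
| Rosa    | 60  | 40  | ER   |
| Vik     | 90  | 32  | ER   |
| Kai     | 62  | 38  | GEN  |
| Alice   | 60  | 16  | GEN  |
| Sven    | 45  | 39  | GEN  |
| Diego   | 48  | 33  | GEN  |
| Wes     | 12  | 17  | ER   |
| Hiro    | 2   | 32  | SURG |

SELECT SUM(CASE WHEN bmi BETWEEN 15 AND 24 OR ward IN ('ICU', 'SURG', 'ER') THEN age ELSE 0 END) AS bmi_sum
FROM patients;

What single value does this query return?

patient=Ines: ✓ → 89
patient=Omar: ✓ → 90
patient=Tara: ✓ → 60
patient=Uma: ✓ → 24
patient=Zane: ✓ → 69
patient=Bob: ✓ → 35
patient=Rosa: ✓ → 60
patient=Vik: ✓ → 90
patient=Kai: ✗
patient=Alice: ✓ → 60
patient=Sven: ✗
patient=Diego: ✗
patient=Wes: ✓ → 12
patient=Hiro: ✓ → 2
bmi_sum = 89 + 90 + 60 + 24 + 69 + 35 + 60 + 90 + 60 + 12 + 2 = 591

591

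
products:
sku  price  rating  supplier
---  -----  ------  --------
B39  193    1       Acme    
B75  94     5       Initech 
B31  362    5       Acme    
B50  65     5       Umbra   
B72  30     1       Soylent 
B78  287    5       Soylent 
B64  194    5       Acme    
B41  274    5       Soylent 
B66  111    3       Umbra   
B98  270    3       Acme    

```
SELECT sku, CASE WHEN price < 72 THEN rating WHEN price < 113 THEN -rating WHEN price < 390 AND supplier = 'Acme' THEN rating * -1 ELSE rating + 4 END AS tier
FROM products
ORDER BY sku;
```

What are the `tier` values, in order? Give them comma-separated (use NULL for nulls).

-5, -1, 9, 5, -5, -3, 1, -5, 9, -3

sku=B31: price < 390 AND supplier = 'Acme' → -5
sku=B39: price < 390 AND supplier = 'Acme' → -1
sku=B41: ELSE → 9
sku=B50: price < 72 → 5
sku=B64: price < 390 AND supplier = 'Acme' → -5
sku=B66: price < 113 → -3
sku=B72: price < 72 → 1
sku=B75: price < 113 → -5
sku=B78: ELSE → 9
sku=B98: price < 390 AND supplier = 'Acme' → -3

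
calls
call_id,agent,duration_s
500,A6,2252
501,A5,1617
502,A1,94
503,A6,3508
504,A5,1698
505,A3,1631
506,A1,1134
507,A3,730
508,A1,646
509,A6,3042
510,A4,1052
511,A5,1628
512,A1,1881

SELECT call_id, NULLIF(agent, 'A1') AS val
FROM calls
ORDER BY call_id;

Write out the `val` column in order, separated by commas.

call_id=500: agent=A6 vs A1: differ → A6
call_id=501: agent=A5 vs A1: differ → A5
call_id=502: agent=A1 vs A1: equal → NULL
call_id=503: agent=A6 vs A1: differ → A6
call_id=504: agent=A5 vs A1: differ → A5
call_id=505: agent=A3 vs A1: differ → A3
call_id=506: agent=A1 vs A1: equal → NULL
call_id=507: agent=A3 vs A1: differ → A3
call_id=508: agent=A1 vs A1: equal → NULL
call_id=509: agent=A6 vs A1: differ → A6
call_id=510: agent=A4 vs A1: differ → A4
call_id=511: agent=A5 vs A1: differ → A5
call_id=512: agent=A1 vs A1: equal → NULL

A6, A5, NULL, A6, A5, A3, NULL, A3, NULL, A6, A4, A5, NULL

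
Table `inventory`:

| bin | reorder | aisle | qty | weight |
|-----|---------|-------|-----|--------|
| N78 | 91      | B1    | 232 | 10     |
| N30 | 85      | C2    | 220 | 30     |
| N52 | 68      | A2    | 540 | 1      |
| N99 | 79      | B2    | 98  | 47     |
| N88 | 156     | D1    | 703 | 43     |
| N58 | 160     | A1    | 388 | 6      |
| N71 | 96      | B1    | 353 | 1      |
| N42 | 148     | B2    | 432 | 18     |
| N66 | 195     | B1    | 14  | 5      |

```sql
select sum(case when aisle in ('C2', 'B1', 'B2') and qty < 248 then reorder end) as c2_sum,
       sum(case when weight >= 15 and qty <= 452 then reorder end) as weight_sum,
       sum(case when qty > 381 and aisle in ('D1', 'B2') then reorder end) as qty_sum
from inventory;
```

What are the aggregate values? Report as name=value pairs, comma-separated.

[c2_sum: aisle in ('C2', 'B1', 'B2') and qty < 248]
bin=N78: ✓ → 91
bin=N30: ✓ → 85
bin=N52: ✗
bin=N99: ✓ → 79
bin=N88: ✗
bin=N58: ✗
bin=N71: ✗
bin=N42: ✗
bin=N66: ✓ → 195
c2_sum = 91 + 85 + 79 + 195 = 450
—
[weight_sum: weight >= 15 and qty <= 452]
bin=N78: ✗
bin=N30: ✓ → 85
bin=N52: ✗
bin=N99: ✓ → 79
bin=N88: ✗
bin=N58: ✗
bin=N71: ✗
bin=N42: ✓ → 148
bin=N66: ✗
weight_sum = 85 + 79 + 148 = 312
—
[qty_sum: qty > 381 and aisle in ('D1', 'B2')]
bin=N78: ✗
bin=N30: ✗
bin=N52: ✗
bin=N99: ✗
bin=N88: ✓ → 156
bin=N58: ✗
bin=N71: ✗
bin=N42: ✓ → 148
bin=N66: ✗
qty_sum = 156 + 148 = 304

c2_sum=450, weight_sum=312, qty_sum=304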